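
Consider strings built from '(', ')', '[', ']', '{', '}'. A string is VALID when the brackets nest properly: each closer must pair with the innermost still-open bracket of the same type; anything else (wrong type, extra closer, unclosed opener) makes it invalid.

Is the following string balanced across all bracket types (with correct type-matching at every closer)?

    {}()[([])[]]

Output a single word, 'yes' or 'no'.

pos 0: push '{'; stack = {
pos 1: '}' matches '{'; pop; stack = (empty)
pos 2: push '('; stack = (
pos 3: ')' matches '('; pop; stack = (empty)
pos 4: push '['; stack = [
pos 5: push '('; stack = [(
pos 6: push '['; stack = [([
pos 7: ']' matches '['; pop; stack = [(
pos 8: ')' matches '('; pop; stack = [
pos 9: push '['; stack = [[
pos 10: ']' matches '['; pop; stack = [
pos 11: ']' matches '['; pop; stack = (empty)
end: stack empty → VALID
Verdict: properly nested → yes

Answer: yes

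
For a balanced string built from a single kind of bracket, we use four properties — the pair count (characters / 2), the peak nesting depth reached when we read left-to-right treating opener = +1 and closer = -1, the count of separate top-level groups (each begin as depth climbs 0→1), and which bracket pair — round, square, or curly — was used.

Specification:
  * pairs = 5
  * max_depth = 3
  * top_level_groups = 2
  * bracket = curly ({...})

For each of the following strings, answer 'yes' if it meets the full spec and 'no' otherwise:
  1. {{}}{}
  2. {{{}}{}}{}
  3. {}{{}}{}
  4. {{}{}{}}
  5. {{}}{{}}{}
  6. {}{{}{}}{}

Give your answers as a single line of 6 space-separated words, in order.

Answer: no yes no no no no

Derivation:
String 1 '{{}}{}': depth seq [1 2 1 0 1 0]
  -> pairs=3 depth=2 groups=2 -> no
String 2 '{{{}}{}}{}': depth seq [1 2 3 2 1 2 1 0 1 0]
  -> pairs=5 depth=3 groups=2 -> yes
String 3 '{}{{}}{}': depth seq [1 0 1 2 1 0 1 0]
  -> pairs=4 depth=2 groups=3 -> no
String 4 '{{}{}{}}': depth seq [1 2 1 2 1 2 1 0]
  -> pairs=4 depth=2 groups=1 -> no
String 5 '{{}}{{}}{}': depth seq [1 2 1 0 1 2 1 0 1 0]
  -> pairs=5 depth=2 groups=3 -> no
String 6 '{}{{}{}}{}': depth seq [1 0 1 2 1 2 1 0 1 0]
  -> pairs=5 depth=2 groups=3 -> no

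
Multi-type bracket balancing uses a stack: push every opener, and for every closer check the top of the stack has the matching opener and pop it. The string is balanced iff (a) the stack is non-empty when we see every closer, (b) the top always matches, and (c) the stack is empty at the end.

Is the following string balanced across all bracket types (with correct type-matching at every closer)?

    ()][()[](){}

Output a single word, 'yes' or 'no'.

Answer: no

Derivation:
pos 0: push '('; stack = (
pos 1: ')' matches '('; pop; stack = (empty)
pos 2: saw closer ']' but stack is empty → INVALID
Verdict: unmatched closer ']' at position 2 → no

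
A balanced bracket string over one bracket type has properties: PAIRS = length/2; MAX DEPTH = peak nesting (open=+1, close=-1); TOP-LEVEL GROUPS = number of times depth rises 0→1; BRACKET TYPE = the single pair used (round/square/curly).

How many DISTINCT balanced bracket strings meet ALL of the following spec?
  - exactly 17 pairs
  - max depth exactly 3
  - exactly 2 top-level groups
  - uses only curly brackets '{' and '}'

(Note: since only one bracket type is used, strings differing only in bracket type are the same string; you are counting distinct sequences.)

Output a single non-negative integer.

Spec: pairs=17 depth=3 groups=2
Count(depth <= 3) = 147456
Count(depth <= 2) = 16
Count(depth == 3) = 147456 - 16 = 147440

Answer: 147440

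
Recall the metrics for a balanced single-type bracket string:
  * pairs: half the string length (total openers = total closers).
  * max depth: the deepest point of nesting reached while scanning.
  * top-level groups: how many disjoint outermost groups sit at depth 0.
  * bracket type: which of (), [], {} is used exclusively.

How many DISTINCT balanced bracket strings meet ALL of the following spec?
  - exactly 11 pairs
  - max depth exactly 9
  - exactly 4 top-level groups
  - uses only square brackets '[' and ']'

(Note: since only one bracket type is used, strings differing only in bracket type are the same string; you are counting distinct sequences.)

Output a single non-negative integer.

Spec: pairs=11 depth=9 groups=4
Count(depth <= 9) = 7072
Count(depth <= 8) = 7072
Count(depth == 9) = 7072 - 7072 = 0

Answer: 0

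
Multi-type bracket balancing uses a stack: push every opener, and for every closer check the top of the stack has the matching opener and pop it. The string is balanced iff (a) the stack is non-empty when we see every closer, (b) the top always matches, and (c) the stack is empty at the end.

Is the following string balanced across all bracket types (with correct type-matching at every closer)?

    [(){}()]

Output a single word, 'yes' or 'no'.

pos 0: push '['; stack = [
pos 1: push '('; stack = [(
pos 2: ')' matches '('; pop; stack = [
pos 3: push '{'; stack = [{
pos 4: '}' matches '{'; pop; stack = [
pos 5: push '('; stack = [(
pos 6: ')' matches '('; pop; stack = [
pos 7: ']' matches '['; pop; stack = (empty)
end: stack empty → VALID
Verdict: properly nested → yes

Answer: yes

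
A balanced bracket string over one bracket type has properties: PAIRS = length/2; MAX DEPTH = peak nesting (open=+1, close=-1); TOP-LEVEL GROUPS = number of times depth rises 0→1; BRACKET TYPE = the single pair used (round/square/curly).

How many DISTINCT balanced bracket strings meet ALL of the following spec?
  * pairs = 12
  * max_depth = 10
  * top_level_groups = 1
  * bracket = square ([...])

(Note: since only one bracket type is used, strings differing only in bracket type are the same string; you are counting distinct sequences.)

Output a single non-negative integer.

Answer: 168

Derivation:
Spec: pairs=12 depth=10 groups=1
Count(depth <= 10) = 58766
Count(depth <= 9) = 58598
Count(depth == 10) = 58766 - 58598 = 168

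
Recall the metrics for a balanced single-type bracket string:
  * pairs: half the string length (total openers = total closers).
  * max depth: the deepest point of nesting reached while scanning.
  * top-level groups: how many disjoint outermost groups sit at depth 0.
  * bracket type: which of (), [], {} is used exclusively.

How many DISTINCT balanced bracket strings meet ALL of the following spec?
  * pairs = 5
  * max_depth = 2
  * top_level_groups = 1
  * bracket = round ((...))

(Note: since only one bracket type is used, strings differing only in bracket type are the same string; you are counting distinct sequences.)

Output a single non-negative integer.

Spec: pairs=5 depth=2 groups=1
Count(depth <= 2) = 1
Count(depth <= 1) = 0
Count(depth == 2) = 1 - 0 = 1

Answer: 1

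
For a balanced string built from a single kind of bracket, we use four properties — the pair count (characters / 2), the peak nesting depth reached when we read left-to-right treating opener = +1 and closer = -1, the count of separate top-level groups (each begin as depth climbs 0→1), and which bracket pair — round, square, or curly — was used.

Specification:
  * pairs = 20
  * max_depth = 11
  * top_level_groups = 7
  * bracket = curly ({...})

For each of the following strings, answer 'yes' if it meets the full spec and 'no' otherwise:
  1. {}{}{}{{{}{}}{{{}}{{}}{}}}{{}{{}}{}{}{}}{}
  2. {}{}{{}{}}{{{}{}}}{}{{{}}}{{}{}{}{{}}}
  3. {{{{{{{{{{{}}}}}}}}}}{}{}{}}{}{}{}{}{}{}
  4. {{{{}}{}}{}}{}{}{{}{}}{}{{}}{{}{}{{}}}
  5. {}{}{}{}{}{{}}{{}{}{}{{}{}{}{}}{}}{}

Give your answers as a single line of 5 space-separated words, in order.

Answer: no no yes no no

Derivation:
String 1 '{}{}{}{{{}{}}{{{}}{{}}{}}}{{}{{}}{}{}{}}{}': depth seq [1 0 1 0 1 0 1 2 3 2 3 2 1 2 3 4 3 2 3 4 3 2 3 2 1 0 1 2 1 2 3 2 1 2 1 2 1 2 1 0 1 0]
  -> pairs=21 depth=4 groups=6 -> no
String 2 '{}{}{{}{}}{{{}{}}}{}{{{}}}{{}{}{}{{}}}': depth seq [1 0 1 0 1 2 1 2 1 0 1 2 3 2 3 2 1 0 1 0 1 2 3 2 1 0 1 2 1 2 1 2 1 2 3 2 1 0]
  -> pairs=19 depth=3 groups=7 -> no
String 3 '{{{{{{{{{{{}}}}}}}}}}{}{}{}}{}{}{}{}{}{}': depth seq [1 2 3 4 5 6 7 8 9 10 11 10 9 8 7 6 5 4 3 2 1 2 1 2 1 2 1 0 1 0 1 0 1 0 1 0 1 0 1 0]
  -> pairs=20 depth=11 groups=7 -> yes
String 4 '{{{{}}{}}{}}{}{}{{}{}}{}{{}}{{}{}{{}}}': depth seq [1 2 3 4 3 2 3 2 1 2 1 0 1 0 1 0 1 2 1 2 1 0 1 0 1 2 1 0 1 2 1 2 1 2 3 2 1 0]
  -> pairs=19 depth=4 groups=7 -> no
String 5 '{}{}{}{}{}{{}}{{}{}{}{{}{}{}{}}{}}{}': depth seq [1 0 1 0 1 0 1 0 1 0 1 2 1 0 1 2 1 2 1 2 1 2 3 2 3 2 3 2 3 2 1 2 1 0 1 0]
  -> pairs=18 depth=3 groups=8 -> no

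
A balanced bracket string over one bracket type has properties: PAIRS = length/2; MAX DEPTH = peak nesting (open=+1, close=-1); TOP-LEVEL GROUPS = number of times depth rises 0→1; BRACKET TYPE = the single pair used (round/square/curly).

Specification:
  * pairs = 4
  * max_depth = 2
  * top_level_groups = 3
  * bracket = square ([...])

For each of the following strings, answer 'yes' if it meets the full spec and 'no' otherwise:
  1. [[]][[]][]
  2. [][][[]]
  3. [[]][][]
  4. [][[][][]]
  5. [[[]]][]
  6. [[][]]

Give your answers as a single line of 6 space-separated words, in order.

Answer: no yes yes no no no

Derivation:
String 1 '[[]][[]][]': depth seq [1 2 1 0 1 2 1 0 1 0]
  -> pairs=5 depth=2 groups=3 -> no
String 2 '[][][[]]': depth seq [1 0 1 0 1 2 1 0]
  -> pairs=4 depth=2 groups=3 -> yes
String 3 '[[]][][]': depth seq [1 2 1 0 1 0 1 0]
  -> pairs=4 depth=2 groups=3 -> yes
String 4 '[][[][][]]': depth seq [1 0 1 2 1 2 1 2 1 0]
  -> pairs=5 depth=2 groups=2 -> no
String 5 '[[[]]][]': depth seq [1 2 3 2 1 0 1 0]
  -> pairs=4 depth=3 groups=2 -> no
String 6 '[[][]]': depth seq [1 2 1 2 1 0]
  -> pairs=3 depth=2 groups=1 -> no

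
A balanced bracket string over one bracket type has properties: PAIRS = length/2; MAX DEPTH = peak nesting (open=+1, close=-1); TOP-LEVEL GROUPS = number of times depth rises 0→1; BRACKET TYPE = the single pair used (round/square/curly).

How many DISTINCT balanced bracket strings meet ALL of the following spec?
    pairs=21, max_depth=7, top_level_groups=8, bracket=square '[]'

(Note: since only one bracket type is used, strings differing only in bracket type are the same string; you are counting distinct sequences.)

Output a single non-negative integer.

Answer: 12962624

Derivation:
Spec: pairs=21 depth=7 groups=8
Count(depth <= 7) = 212958592
Count(depth <= 6) = 199995968
Count(depth == 7) = 212958592 - 199995968 = 12962624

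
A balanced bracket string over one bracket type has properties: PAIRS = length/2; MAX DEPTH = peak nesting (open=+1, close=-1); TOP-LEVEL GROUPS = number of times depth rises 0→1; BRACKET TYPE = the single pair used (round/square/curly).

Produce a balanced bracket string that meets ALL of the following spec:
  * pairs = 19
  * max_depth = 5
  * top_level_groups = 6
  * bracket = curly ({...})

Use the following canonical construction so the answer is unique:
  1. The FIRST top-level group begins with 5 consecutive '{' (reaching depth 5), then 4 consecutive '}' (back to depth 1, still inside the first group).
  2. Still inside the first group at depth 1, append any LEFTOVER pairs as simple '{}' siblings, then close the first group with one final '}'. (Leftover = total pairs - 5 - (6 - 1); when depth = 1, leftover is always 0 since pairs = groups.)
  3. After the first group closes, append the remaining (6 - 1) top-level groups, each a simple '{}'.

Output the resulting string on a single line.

Answer: {{{{{}}}}{}{}{}{}{}{}{}{}{}}{}{}{}{}{}

Derivation:
Spec: pairs=19 depth=5 groups=6
Leftover pairs = 19 - 5 - (6-1) = 9
First group: deep chain of depth 5 + 9 sibling pairs
Remaining 5 groups: simple '{}' each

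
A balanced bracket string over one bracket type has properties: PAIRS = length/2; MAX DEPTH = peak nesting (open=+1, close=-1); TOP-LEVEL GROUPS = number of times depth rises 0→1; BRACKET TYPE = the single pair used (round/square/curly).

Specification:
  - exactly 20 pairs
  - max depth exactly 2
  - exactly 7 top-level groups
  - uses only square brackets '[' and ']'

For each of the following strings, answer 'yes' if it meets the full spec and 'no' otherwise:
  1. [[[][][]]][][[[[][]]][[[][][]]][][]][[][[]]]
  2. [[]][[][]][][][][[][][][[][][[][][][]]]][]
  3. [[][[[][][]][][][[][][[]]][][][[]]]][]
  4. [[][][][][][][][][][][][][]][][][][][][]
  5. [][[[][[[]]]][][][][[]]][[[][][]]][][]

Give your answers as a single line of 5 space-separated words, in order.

String 1 '[[[][][]]][][[[[][]]][[[][][]]][][]][[][[]]]': depth seq [1 2 3 2 3 2 3 2 1 0 1 0 1 2 3 4 3 4 3 2 1 2 3 4 3 4 3 4 3 2 1 2 1 2 1 0 1 2 1 2 3 2 1 0]
  -> pairs=22 depth=4 groups=4 -> no
String 2 '[[]][[][]][][][][[][][][[][][[][][][]]]][]': depth seq [1 2 1 0 1 2 1 2 1 0 1 0 1 0 1 0 1 2 1 2 1 2 1 2 3 2 3 2 3 4 3 4 3 4 3 4 3 2 1 0 1 0]
  -> pairs=21 depth=4 groups=7 -> no
String 3 '[[][[[][][]][][][[][][[]]][][][[]]]][]': depth seq [1 2 1 2 3 4 3 4 3 4 3 2 3 2 3 2 3 4 3 4 3 4 5 4 3 2 3 2 3 2 3 4 3 2 1 0 1 0]
  -> pairs=19 depth=5 groups=2 -> no
String 4 '[[][][][][][][][][][][][][]][][][][][][]': depth seq [1 2 1 2 1 2 1 2 1 2 1 2 1 2 1 2 1 2 1 2 1 2 1 2 1 2 1 0 1 0 1 0 1 0 1 0 1 0 1 0]
  -> pairs=20 depth=2 groups=7 -> yes
String 5 '[][[[][[[]]]][][][][[]]][[[][][]]][][]': depth seq [1 0 1 2 3 2 3 4 5 4 3 2 1 2 1 2 1 2 1 2 3 2 1 0 1 2 3 2 3 2 3 2 1 0 1 0 1 0]
  -> pairs=19 depth=5 groups=5 -> no

Answer: no no no yes no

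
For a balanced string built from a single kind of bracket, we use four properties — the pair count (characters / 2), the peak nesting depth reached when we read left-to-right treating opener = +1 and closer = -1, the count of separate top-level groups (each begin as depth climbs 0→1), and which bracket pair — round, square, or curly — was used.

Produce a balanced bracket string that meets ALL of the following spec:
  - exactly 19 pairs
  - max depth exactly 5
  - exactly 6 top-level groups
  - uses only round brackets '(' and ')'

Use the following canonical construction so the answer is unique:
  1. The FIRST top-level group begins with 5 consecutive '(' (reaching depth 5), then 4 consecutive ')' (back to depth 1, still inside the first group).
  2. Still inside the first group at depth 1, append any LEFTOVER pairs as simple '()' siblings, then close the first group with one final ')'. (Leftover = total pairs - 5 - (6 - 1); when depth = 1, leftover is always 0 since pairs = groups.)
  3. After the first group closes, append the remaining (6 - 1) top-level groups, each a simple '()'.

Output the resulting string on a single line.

Answer: ((((())))()()()()()()()()())()()()()()

Derivation:
Spec: pairs=19 depth=5 groups=6
Leftover pairs = 19 - 5 - (6-1) = 9
First group: deep chain of depth 5 + 9 sibling pairs
Remaining 5 groups: simple '()' each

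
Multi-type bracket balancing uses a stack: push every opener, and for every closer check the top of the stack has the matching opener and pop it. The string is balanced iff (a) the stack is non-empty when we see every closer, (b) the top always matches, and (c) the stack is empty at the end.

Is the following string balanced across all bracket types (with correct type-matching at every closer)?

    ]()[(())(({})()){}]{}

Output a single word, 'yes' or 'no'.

pos 0: saw closer ']' but stack is empty → INVALID
Verdict: unmatched closer ']' at position 0 → no

Answer: no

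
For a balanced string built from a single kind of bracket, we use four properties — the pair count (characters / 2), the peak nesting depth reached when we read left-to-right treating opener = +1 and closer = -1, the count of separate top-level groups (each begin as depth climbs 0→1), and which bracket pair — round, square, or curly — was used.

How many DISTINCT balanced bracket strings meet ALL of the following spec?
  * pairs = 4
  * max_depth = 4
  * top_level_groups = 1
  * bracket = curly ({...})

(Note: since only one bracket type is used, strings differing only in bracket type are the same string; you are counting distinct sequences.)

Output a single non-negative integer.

Answer: 1

Derivation:
Spec: pairs=4 depth=4 groups=1
Count(depth <= 4) = 5
Count(depth <= 3) = 4
Count(depth == 4) = 5 - 4 = 1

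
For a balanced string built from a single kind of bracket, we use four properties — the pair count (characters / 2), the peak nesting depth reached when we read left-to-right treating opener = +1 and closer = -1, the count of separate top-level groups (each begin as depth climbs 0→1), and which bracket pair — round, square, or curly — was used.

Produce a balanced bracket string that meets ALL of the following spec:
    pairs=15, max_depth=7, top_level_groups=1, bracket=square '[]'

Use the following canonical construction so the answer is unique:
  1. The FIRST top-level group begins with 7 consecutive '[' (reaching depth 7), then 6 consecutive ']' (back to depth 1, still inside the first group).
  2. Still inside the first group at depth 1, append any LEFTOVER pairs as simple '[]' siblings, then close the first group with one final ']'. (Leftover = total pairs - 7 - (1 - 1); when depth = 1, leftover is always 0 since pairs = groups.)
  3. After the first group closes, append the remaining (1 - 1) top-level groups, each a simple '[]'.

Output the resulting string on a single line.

Spec: pairs=15 depth=7 groups=1
Leftover pairs = 15 - 7 - (1-1) = 8
First group: deep chain of depth 7 + 8 sibling pairs
Remaining 0 groups: simple '[]' each

Answer: [[[[[[[]]]]]][][][][][][][][]]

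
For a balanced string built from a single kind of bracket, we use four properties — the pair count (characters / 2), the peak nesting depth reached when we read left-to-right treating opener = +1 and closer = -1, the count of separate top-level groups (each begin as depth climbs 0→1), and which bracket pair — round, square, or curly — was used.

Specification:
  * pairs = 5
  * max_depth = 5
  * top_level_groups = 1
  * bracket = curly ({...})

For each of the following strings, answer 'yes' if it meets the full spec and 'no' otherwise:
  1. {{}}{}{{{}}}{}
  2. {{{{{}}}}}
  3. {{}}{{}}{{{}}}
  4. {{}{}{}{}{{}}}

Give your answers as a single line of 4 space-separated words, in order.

String 1 '{{}}{}{{{}}}{}': depth seq [1 2 1 0 1 0 1 2 3 2 1 0 1 0]
  -> pairs=7 depth=3 groups=4 -> no
String 2 '{{{{{}}}}}': depth seq [1 2 3 4 5 4 3 2 1 0]
  -> pairs=5 depth=5 groups=1 -> yes
String 3 '{{}}{{}}{{{}}}': depth seq [1 2 1 0 1 2 1 0 1 2 3 2 1 0]
  -> pairs=7 depth=3 groups=3 -> no
String 4 '{{}{}{}{}{{}}}': depth seq [1 2 1 2 1 2 1 2 1 2 3 2 1 0]
  -> pairs=7 depth=3 groups=1 -> no

Answer: no yes no no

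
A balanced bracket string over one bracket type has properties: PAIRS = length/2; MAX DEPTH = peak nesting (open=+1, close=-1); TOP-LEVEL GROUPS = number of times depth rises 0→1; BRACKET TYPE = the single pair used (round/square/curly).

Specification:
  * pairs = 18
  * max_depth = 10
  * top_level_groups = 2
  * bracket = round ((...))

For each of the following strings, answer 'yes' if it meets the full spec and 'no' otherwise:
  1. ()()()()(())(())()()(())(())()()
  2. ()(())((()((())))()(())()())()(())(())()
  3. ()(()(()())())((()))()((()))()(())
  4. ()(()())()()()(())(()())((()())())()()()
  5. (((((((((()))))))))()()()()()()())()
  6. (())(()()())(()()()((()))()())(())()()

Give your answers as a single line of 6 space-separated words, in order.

Answer: no no no no yes no

Derivation:
String 1 '()()()()(())(())()()(())(())()()': depth seq [1 0 1 0 1 0 1 0 1 2 1 0 1 2 1 0 1 0 1 0 1 2 1 0 1 2 1 0 1 0 1 0]
  -> pairs=16 depth=2 groups=12 -> no
String 2 '()(())((()((())))()(())()())()(())(())()': depth seq [1 0 1 2 1 0 1 2 3 2 3 4 5 4 3 2 1 2 1 2 3 2 1 2 1 2 1 0 1 0 1 2 1 0 1 2 1 0 1 0]
  -> pairs=20 depth=5 groups=7 -> no
String 3 '()(()(()())())((()))()((()))()(())': depth seq [1 0 1 2 1 2 3 2 3 2 1 2 1 0 1 2 3 2 1 0 1 0 1 2 3 2 1 0 1 0 1 2 1 0]
  -> pairs=17 depth=3 groups=7 -> no
String 4 '()(()())()()()(())(()())((()())())()()()': depth seq [1 0 1 2 1 2 1 0 1 0 1 0 1 0 1 2 1 0 1 2 1 2 1 0 1 2 3 2 3 2 1 2 1 0 1 0 1 0 1 0]
  -> pairs=20 depth=3 groups=11 -> no
String 5 '(((((((((()))))))))()()()()()()())()': depth seq [1 2 3 4 5 6 7 8 9 10 9 8 7 6 5 4 3 2 1 2 1 2 1 2 1 2 1 2 1 2 1 2 1 0 1 0]
  -> pairs=18 depth=10 groups=2 -> yes
String 6 '(())(()()())(()()()((()))()())(())()()': depth seq [1 2 1 0 1 2 1 2 1 2 1 0 1 2 1 2 1 2 1 2 3 4 3 2 1 2 1 2 1 0 1 2 1 0 1 0 1 0]
  -> pairs=19 depth=4 groups=6 -> no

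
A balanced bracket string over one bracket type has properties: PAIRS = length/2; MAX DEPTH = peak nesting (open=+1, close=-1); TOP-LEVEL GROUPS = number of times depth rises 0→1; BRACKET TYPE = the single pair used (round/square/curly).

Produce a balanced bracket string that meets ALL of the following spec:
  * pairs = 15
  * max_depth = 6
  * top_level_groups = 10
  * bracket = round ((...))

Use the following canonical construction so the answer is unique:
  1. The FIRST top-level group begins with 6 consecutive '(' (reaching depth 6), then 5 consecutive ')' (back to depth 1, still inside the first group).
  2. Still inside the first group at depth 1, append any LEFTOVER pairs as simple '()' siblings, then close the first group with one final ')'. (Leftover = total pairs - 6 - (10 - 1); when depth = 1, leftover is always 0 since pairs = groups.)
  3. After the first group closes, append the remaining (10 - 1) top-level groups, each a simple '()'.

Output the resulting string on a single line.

Spec: pairs=15 depth=6 groups=10
Leftover pairs = 15 - 6 - (10-1) = 0
First group: deep chain of depth 6 + 0 sibling pairs
Remaining 9 groups: simple '()' each

Answer: (((((())))))()()()()()()()()()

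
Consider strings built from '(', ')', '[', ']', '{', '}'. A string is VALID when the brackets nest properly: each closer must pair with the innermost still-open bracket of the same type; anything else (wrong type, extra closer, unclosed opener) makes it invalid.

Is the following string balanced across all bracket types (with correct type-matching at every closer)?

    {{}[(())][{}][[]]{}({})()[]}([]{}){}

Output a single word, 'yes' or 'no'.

pos 0: push '{'; stack = {
pos 1: push '{'; stack = {{
pos 2: '}' matches '{'; pop; stack = {
pos 3: push '['; stack = {[
pos 4: push '('; stack = {[(
pos 5: push '('; stack = {[((
pos 6: ')' matches '('; pop; stack = {[(
pos 7: ')' matches '('; pop; stack = {[
pos 8: ']' matches '['; pop; stack = {
pos 9: push '['; stack = {[
pos 10: push '{'; stack = {[{
pos 11: '}' matches '{'; pop; stack = {[
pos 12: ']' matches '['; pop; stack = {
pos 13: push '['; stack = {[
pos 14: push '['; stack = {[[
pos 15: ']' matches '['; pop; stack = {[
pos 16: ']' matches '['; pop; stack = {
pos 17: push '{'; stack = {{
pos 18: '}' matches '{'; pop; stack = {
pos 19: push '('; stack = {(
pos 20: push '{'; stack = {({
pos 21: '}' matches '{'; pop; stack = {(
pos 22: ')' matches '('; pop; stack = {
pos 23: push '('; stack = {(
pos 24: ')' matches '('; pop; stack = {
pos 25: push '['; stack = {[
pos 26: ']' matches '['; pop; stack = {
pos 27: '}' matches '{'; pop; stack = (empty)
pos 28: push '('; stack = (
pos 29: push '['; stack = ([
pos 30: ']' matches '['; pop; stack = (
pos 31: push '{'; stack = ({
pos 32: '}' matches '{'; pop; stack = (
pos 33: ')' matches '('; pop; stack = (empty)
pos 34: push '{'; stack = {
pos 35: '}' matches '{'; pop; stack = (empty)
end: stack empty → VALID
Verdict: properly nested → yes

Answer: yes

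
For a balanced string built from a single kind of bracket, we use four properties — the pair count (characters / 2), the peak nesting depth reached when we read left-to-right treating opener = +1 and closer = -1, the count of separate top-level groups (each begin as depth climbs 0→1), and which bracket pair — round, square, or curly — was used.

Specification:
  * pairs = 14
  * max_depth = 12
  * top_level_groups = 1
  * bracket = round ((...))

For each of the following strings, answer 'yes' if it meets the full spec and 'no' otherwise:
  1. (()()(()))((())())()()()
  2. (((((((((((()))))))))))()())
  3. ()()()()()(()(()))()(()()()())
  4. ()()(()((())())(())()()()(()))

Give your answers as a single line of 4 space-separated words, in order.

Answer: no yes no no

Derivation:
String 1 '(()()(()))((())())()()()': depth seq [1 2 1 2 1 2 3 2 1 0 1 2 3 2 1 2 1 0 1 0 1 0 1 0]
  -> pairs=12 depth=3 groups=5 -> no
String 2 '(((((((((((()))))))))))()())': depth seq [1 2 3 4 5 6 7 8 9 10 11 12 11 10 9 8 7 6 5 4 3 2 1 2 1 2 1 0]
  -> pairs=14 depth=12 groups=1 -> yes
String 3 '()()()()()(()(()))()(()()()())': depth seq [1 0 1 0 1 0 1 0 1 0 1 2 1 2 3 2 1 0 1 0 1 2 1 2 1 2 1 2 1 0]
  -> pairs=15 depth=3 groups=8 -> no
String 4 '()()(()((())())(())()()()(()))': depth seq [1 0 1 0 1 2 1 2 3 4 3 2 3 2 1 2 3 2 1 2 1 2 1 2 1 2 3 2 1 0]
  -> pairs=15 depth=4 groups=3 -> no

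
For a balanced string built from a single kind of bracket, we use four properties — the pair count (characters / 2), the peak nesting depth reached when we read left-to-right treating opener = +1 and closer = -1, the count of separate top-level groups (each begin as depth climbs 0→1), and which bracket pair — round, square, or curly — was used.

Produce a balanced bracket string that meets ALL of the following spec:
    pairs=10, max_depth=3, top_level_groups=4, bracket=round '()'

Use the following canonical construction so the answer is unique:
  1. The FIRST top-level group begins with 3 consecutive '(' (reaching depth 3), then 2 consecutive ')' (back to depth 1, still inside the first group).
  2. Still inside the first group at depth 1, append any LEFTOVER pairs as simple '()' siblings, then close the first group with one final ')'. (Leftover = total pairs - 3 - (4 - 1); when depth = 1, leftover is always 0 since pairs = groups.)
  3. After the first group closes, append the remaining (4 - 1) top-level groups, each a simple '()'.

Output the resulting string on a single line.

Spec: pairs=10 depth=3 groups=4
Leftover pairs = 10 - 3 - (4-1) = 4
First group: deep chain of depth 3 + 4 sibling pairs
Remaining 3 groups: simple '()' each

Answer: ((())()()()())()()()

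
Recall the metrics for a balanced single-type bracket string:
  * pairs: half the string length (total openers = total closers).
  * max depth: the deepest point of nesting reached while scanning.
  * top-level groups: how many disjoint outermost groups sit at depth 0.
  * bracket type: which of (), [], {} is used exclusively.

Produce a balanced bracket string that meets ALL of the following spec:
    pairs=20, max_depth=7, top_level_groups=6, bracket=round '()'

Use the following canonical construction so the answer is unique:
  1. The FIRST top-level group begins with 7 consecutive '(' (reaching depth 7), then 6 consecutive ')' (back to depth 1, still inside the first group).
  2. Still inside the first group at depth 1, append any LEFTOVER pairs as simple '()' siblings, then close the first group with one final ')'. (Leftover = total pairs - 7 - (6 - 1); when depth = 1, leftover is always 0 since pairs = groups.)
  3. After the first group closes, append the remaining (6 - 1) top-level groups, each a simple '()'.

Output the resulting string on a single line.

Spec: pairs=20 depth=7 groups=6
Leftover pairs = 20 - 7 - (6-1) = 8
First group: deep chain of depth 7 + 8 sibling pairs
Remaining 5 groups: simple '()' each

Answer: ((((((())))))()()()()()()()())()()()()()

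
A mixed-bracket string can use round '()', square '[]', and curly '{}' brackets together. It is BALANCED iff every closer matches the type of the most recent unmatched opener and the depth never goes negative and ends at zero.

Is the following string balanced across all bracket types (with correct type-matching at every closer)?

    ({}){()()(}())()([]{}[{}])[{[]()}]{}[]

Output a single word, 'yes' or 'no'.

pos 0: push '('; stack = (
pos 1: push '{'; stack = ({
pos 2: '}' matches '{'; pop; stack = (
pos 3: ')' matches '('; pop; stack = (empty)
pos 4: push '{'; stack = {
pos 5: push '('; stack = {(
pos 6: ')' matches '('; pop; stack = {
pos 7: push '('; stack = {(
pos 8: ')' matches '('; pop; stack = {
pos 9: push '('; stack = {(
pos 10: saw closer '}' but top of stack is '(' (expected ')') → INVALID
Verdict: type mismatch at position 10: '}' closes '(' → no

Answer: no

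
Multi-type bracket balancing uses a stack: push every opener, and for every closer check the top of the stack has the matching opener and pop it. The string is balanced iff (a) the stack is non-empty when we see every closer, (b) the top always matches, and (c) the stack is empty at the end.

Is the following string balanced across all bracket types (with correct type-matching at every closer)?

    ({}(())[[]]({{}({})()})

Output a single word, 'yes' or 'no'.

pos 0: push '('; stack = (
pos 1: push '{'; stack = ({
pos 2: '}' matches '{'; pop; stack = (
pos 3: push '('; stack = ((
pos 4: push '('; stack = (((
pos 5: ')' matches '('; pop; stack = ((
pos 6: ')' matches '('; pop; stack = (
pos 7: push '['; stack = ([
pos 8: push '['; stack = ([[
pos 9: ']' matches '['; pop; stack = ([
pos 10: ']' matches '['; pop; stack = (
pos 11: push '('; stack = ((
pos 12: push '{'; stack = (({
pos 13: push '{'; stack = (({{
pos 14: '}' matches '{'; pop; stack = (({
pos 15: push '('; stack = (({(
pos 16: push '{'; stack = (({({
pos 17: '}' matches '{'; pop; stack = (({(
pos 18: ')' matches '('; pop; stack = (({
pos 19: push '('; stack = (({(
pos 20: ')' matches '('; pop; stack = (({
pos 21: '}' matches '{'; pop; stack = ((
pos 22: ')' matches '('; pop; stack = (
end: stack still non-empty (() → INVALID
Verdict: unclosed openers at end: ( → no

Answer: no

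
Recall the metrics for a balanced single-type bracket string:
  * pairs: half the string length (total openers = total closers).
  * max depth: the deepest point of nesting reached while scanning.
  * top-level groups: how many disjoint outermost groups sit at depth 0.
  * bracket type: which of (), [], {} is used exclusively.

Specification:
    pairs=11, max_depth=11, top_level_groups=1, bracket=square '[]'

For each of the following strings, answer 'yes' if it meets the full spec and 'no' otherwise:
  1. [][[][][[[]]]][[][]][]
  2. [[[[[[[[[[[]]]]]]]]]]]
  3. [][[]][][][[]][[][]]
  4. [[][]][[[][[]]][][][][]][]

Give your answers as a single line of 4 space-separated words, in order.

Answer: no yes no no

Derivation:
String 1 '[][[][][[[]]]][[][]][]': depth seq [1 0 1 2 1 2 1 2 3 4 3 2 1 0 1 2 1 2 1 0 1 0]
  -> pairs=11 depth=4 groups=4 -> no
String 2 '[[[[[[[[[[[]]]]]]]]]]]': depth seq [1 2 3 4 5 6 7 8 9 10 11 10 9 8 7 6 5 4 3 2 1 0]
  -> pairs=11 depth=11 groups=1 -> yes
String 3 '[][[]][][][[]][[][]]': depth seq [1 0 1 2 1 0 1 0 1 0 1 2 1 0 1 2 1 2 1 0]
  -> pairs=10 depth=2 groups=6 -> no
String 4 '[[][]][[[][[]]][][][][]][]': depth seq [1 2 1 2 1 0 1 2 3 2 3 4 3 2 1 2 1 2 1 2 1 2 1 0 1 0]
  -> pairs=13 depth=4 groups=3 -> no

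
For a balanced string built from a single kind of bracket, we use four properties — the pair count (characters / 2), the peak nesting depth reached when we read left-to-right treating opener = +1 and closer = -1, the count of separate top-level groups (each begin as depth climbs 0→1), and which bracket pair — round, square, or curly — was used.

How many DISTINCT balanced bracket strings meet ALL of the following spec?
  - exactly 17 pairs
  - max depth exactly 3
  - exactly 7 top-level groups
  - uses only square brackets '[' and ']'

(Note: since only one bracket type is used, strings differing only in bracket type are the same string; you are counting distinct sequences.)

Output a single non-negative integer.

Spec: pairs=17 depth=3 groups=7
Count(depth <= 3) = 500864
Count(depth <= 2) = 8008
Count(depth == 3) = 500864 - 8008 = 492856

Answer: 492856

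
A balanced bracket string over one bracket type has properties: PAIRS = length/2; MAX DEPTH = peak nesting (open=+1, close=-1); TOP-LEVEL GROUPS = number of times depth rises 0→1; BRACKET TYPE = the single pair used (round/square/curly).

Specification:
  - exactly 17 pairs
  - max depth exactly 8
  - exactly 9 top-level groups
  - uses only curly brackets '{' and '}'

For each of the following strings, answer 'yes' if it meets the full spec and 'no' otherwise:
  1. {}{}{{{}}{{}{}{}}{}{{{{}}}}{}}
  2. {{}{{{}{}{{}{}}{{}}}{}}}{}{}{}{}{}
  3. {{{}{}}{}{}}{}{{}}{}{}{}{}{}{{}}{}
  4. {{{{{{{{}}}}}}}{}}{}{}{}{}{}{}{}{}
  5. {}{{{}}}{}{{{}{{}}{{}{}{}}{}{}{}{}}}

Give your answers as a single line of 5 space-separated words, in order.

Answer: no no no yes no

Derivation:
String 1 '{}{}{{{}}{{}{}{}}{}{{{{}}}}{}}': depth seq [1 0 1 0 1 2 3 2 1 2 3 2 3 2 3 2 1 2 1 2 3 4 5 4 3 2 1 2 1 0]
  -> pairs=15 depth=5 groups=3 -> no
String 2 '{{}{{{}{}{{}{}}{{}}}{}}}{}{}{}{}{}': depth seq [1 2 1 2 3 4 3 4 3 4 5 4 5 4 3 4 5 4 3 2 3 2 1 0 1 0 1 0 1 0 1 0 1 0]
  -> pairs=17 depth=5 groups=6 -> no
String 3 '{{{}{}}{}{}}{}{{}}{}{}{}{}{}{{}}{}': depth seq [1 2 3 2 3 2 1 2 1 2 1 0 1 0 1 2 1 0 1 0 1 0 1 0 1 0 1 0 1 2 1 0 1 0]
  -> pairs=17 depth=3 groups=10 -> no
String 4 '{{{{{{{{}}}}}}}{}}{}{}{}{}{}{}{}{}': depth seq [1 2 3 4 5 6 7 8 7 6 5 4 3 2 1 2 1 0 1 0 1 0 1 0 1 0 1 0 1 0 1 0 1 0]
  -> pairs=17 depth=8 groups=9 -> yes
String 5 '{}{{{}}}{}{{{}{{}}{{}{}{}}{}{}{}{}}}': depth seq [1 0 1 2 3 2 1 0 1 0 1 2 3 2 3 4 3 2 3 4 3 4 3 4 3 2 3 2 3 2 3 2 3 2 1 0]
  -> pairs=18 depth=4 groups=4 -> no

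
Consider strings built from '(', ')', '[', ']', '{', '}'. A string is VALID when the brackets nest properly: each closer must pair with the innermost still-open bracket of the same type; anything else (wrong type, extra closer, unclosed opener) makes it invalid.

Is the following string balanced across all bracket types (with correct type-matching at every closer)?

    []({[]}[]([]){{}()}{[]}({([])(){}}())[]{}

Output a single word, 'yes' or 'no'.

Answer: no

Derivation:
pos 0: push '['; stack = [
pos 1: ']' matches '['; pop; stack = (empty)
pos 2: push '('; stack = (
pos 3: push '{'; stack = ({
pos 4: push '['; stack = ({[
pos 5: ']' matches '['; pop; stack = ({
pos 6: '}' matches '{'; pop; stack = (
pos 7: push '['; stack = ([
pos 8: ']' matches '['; pop; stack = (
pos 9: push '('; stack = ((
pos 10: push '['; stack = (([
pos 11: ']' matches '['; pop; stack = ((
pos 12: ')' matches '('; pop; stack = (
pos 13: push '{'; stack = ({
pos 14: push '{'; stack = ({{
pos 15: '}' matches '{'; pop; stack = ({
pos 16: push '('; stack = ({(
pos 17: ')' matches '('; pop; stack = ({
pos 18: '}' matches '{'; pop; stack = (
pos 19: push '{'; stack = ({
pos 20: push '['; stack = ({[
pos 21: ']' matches '['; pop; stack = ({
pos 22: '}' matches '{'; pop; stack = (
pos 23: push '('; stack = ((
pos 24: push '{'; stack = (({
pos 25: push '('; stack = (({(
pos 26: push '['; stack = (({([
pos 27: ']' matches '['; pop; stack = (({(
pos 28: ')' matches '('; pop; stack = (({
pos 29: push '('; stack = (({(
pos 30: ')' matches '('; pop; stack = (({
pos 31: push '{'; stack = (({{
pos 32: '}' matches '{'; pop; stack = (({
pos 33: '}' matches '{'; pop; stack = ((
pos 34: push '('; stack = (((
pos 35: ')' matches '('; pop; stack = ((
pos 36: ')' matches '('; pop; stack = (
pos 37: push '['; stack = ([
pos 38: ']' matches '['; pop; stack = (
pos 39: push '{'; stack = ({
pos 40: '}' matches '{'; pop; stack = (
end: stack still non-empty (() → INVALID
Verdict: unclosed openers at end: ( → no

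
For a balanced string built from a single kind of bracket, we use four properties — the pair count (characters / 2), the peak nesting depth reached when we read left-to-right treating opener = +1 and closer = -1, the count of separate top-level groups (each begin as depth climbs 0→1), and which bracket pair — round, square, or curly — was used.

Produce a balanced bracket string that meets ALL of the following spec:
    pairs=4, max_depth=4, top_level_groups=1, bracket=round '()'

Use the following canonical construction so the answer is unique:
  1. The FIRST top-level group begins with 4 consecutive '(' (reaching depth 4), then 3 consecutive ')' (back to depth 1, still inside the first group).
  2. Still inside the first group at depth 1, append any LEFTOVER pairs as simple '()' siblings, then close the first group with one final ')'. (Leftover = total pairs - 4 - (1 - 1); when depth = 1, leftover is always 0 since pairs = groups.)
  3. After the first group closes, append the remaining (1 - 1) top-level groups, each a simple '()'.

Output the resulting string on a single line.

Answer: (((())))

Derivation:
Spec: pairs=4 depth=4 groups=1
Leftover pairs = 4 - 4 - (1-1) = 0
First group: deep chain of depth 4 + 0 sibling pairs
Remaining 0 groups: simple '()' each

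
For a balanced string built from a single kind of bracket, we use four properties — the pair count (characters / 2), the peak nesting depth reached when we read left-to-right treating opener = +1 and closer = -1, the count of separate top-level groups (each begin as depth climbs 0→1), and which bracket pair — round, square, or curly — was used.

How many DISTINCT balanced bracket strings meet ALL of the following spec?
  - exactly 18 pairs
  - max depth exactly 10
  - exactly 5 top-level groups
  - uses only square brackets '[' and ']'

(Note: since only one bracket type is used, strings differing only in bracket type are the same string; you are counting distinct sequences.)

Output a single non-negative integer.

Spec: pairs=18 depth=10 groups=5
Count(depth <= 10) = 33250525
Count(depth <= 9) = 33168025
Count(depth == 10) = 33250525 - 33168025 = 82500

Answer: 82500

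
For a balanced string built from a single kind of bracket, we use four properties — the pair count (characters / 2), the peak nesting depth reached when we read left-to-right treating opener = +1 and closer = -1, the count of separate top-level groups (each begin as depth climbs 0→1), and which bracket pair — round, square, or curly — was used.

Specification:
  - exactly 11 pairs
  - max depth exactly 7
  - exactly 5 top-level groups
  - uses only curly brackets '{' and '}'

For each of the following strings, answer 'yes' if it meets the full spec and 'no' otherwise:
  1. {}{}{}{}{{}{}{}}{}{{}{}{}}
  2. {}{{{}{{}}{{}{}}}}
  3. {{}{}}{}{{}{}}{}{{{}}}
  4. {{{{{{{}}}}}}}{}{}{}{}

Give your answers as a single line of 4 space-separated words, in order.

Answer: no no no yes

Derivation:
String 1 '{}{}{}{}{{}{}{}}{}{{}{}{}}': depth seq [1 0 1 0 1 0 1 0 1 2 1 2 1 2 1 0 1 0 1 2 1 2 1 2 1 0]
  -> pairs=13 depth=2 groups=7 -> no
String 2 '{}{{{}{{}}{{}{}}}}': depth seq [1 0 1 2 3 2 3 4 3 2 3 4 3 4 3 2 1 0]
  -> pairs=9 depth=4 groups=2 -> no
String 3 '{{}{}}{}{{}{}}{}{{{}}}': depth seq [1 2 1 2 1 0 1 0 1 2 1 2 1 0 1 0 1 2 3 2 1 0]
  -> pairs=11 depth=3 groups=5 -> no
String 4 '{{{{{{{}}}}}}}{}{}{}{}': depth seq [1 2 3 4 5 6 7 6 5 4 3 2 1 0 1 0 1 0 1 0 1 0]
  -> pairs=11 depth=7 groups=5 -> yes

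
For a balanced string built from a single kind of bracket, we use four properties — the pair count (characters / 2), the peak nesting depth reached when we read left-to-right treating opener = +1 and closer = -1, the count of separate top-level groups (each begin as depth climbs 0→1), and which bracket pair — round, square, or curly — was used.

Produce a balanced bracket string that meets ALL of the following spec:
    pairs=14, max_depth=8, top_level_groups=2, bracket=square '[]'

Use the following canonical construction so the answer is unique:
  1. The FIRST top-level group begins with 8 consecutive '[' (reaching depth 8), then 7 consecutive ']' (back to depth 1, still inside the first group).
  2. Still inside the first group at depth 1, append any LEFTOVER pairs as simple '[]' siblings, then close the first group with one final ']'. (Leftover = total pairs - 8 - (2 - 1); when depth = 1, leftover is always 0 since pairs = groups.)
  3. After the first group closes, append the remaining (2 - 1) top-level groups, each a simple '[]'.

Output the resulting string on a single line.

Answer: [[[[[[[[]]]]]]][][][][][]][]

Derivation:
Spec: pairs=14 depth=8 groups=2
Leftover pairs = 14 - 8 - (2-1) = 5
First group: deep chain of depth 8 + 5 sibling pairs
Remaining 1 groups: simple '[]' each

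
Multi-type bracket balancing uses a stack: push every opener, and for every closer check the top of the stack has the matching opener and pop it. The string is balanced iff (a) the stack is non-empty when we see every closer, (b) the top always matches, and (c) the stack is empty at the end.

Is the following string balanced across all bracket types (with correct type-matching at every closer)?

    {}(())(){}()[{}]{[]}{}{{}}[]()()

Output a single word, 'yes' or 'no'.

Answer: yes

Derivation:
pos 0: push '{'; stack = {
pos 1: '}' matches '{'; pop; stack = (empty)
pos 2: push '('; stack = (
pos 3: push '('; stack = ((
pos 4: ')' matches '('; pop; stack = (
pos 5: ')' matches '('; pop; stack = (empty)
pos 6: push '('; stack = (
pos 7: ')' matches '('; pop; stack = (empty)
pos 8: push '{'; stack = {
pos 9: '}' matches '{'; pop; stack = (empty)
pos 10: push '('; stack = (
pos 11: ')' matches '('; pop; stack = (empty)
pos 12: push '['; stack = [
pos 13: push '{'; stack = [{
pos 14: '}' matches '{'; pop; stack = [
pos 15: ']' matches '['; pop; stack = (empty)
pos 16: push '{'; stack = {
pos 17: push '['; stack = {[
pos 18: ']' matches '['; pop; stack = {
pos 19: '}' matches '{'; pop; stack = (empty)
pos 20: push '{'; stack = {
pos 21: '}' matches '{'; pop; stack = (empty)
pos 22: push '{'; stack = {
pos 23: push '{'; stack = {{
pos 24: '}' matches '{'; pop; stack = {
pos 25: '}' matches '{'; pop; stack = (empty)
pos 26: push '['; stack = [
pos 27: ']' matches '['; pop; stack = (empty)
pos 28: push '('; stack = (
pos 29: ')' matches '('; pop; stack = (empty)
pos 30: push '('; stack = (
pos 31: ')' matches '('; pop; stack = (empty)
end: stack empty → VALID
Verdict: properly nested → yes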